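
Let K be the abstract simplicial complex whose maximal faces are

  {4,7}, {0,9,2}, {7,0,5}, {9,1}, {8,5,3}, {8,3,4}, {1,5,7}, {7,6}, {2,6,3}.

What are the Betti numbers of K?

b_0 = 1, b_1 = 4, b_2 = 0.

K has 10 vertices, 19 edges, 6 triangles.
rank ∂_0 = 0, rank ∂_1 = 9 ⇒ b_0 = 10 − 0 − 9 = 1; all invariant factors of ∂_1 are 1 so no torsion. So H_0 ≅ Z.
rank ∂_1 = 9, rank ∂_2 = 6 ⇒ b_1 = 19 − 9 − 6 = 4; all invariant factors of ∂_2 are 1 so no torsion. So H_1 ≅ Z^4.
rank ∂_2 = 6, rank ∂_3 = 0 ⇒ b_2 = 6 − 6 − 0 = 0. So H_2 ≅ 0.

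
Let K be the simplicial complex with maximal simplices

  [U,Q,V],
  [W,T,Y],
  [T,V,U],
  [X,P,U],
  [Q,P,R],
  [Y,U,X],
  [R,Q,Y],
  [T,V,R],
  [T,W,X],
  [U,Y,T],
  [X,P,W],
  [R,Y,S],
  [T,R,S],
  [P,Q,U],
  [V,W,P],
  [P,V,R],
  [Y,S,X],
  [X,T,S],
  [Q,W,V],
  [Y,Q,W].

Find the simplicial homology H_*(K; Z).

K has 10 vertices, 30 edges, 20 triangles.
rank ∂_0 = 0, rank ∂_1 = 9 ⇒ b_0 = 10 − 0 − 9 = 1; all invariant factors of ∂_1 are 1 so no torsion. So H_0 = Z.
rank ∂_1 = 9, rank ∂_2 = 20 ⇒ b_1 = 30 − 9 − 20 = 1; ∂_2 has invariant factor(s) [2] giving torsion. So H_1 = Z ⊕ Z/2.
rank ∂_2 = 20, rank ∂_3 = 0 ⇒ b_2 = 20 − 20 − 0 = 0. So H_2 = 0.

H_0 = Z,  H_1 = Z ⊕ Z/2,  H_2 = 0.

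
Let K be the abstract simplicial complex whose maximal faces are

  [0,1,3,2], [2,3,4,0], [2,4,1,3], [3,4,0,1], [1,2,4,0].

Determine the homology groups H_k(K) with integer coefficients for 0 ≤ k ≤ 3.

Order the vertices as 0 < 1 < 2 < 3 < 4. Listing each simplex with vertices in this order, K has dimension 3 with simplices:

  0-simplices (5): [0], [1], [2], [3], [4]
  1-simplices (10): [0,1], [0,2], [0,3], [0,4], [1,2], [1,3], [1,4], [2,3], [2,4], [3,4]
  2-simplices (10): [0,1,2], [0,1,3], [0,1,4], [0,2,3], [0,2,4], [0,3,4], [1,2,3], [1,2,4], [1,3,4], [2,3,4]
  3-simplices (5): [0,1,2,3], [0,1,2,4], [0,1,3,4], [0,2,3,4], [1,2,3,4]

giving chain groups C_0 ≅ Z^5, C_1 ≅ Z^10, C_2 ≅ Z^10, C_3 ≅ Z^5.

Boundary ∂_1: C_1 → C_0 is given by ∂[p,q] = [q] − [p]. For instance
  ∂[2,3] = [3] − [2].
As a 5×10 matrix over Z this has rank 4, with invariant factors (1,1,1,1).

The boundary map ∂_2: C_2 → C_1 acts by ∂[p,q,r] = [q,r] − [p,r] + [p,q]. For instance
  ∂[0,3,4] = [3,4] − [0,4] + [0,3],
  ∂[1,2,3] = [2,3] − [1,3] + [1,2].
The 10×10 boundary matrix has rank 6 and Smith normal form diag(1,1,1,1,1,1).

The boundary map ∂_3: C_3 → C_2 sends each 3-simplex σ to the alternating sum Σ_i (−1)^i (σ with its i-th vertex removed). For instance
  ∂[1,2,3,4] = [2,3,4] − [1,3,4] + [1,2,4] − [1,2,3],
  ∂[0,2,3,4] = [2,3,4] − [0,3,4] + [0,2,4] − [0,2,3].
As a 10×5 matrix over Z this has rank 4, with invariant factors (1,1,1,1).

From H_k ≅ ker(∂_k) / im(∂_{k+1}) we obtain:

  H_0: rank C_0 − rank ∂_1 = 5 − 4 = 1, and the invariant factors of ∂_1 are all 1, so H_0 = Z.
  H_1: rank ker ∂_1 − rank ∂_2 = (10 − 4) − 6 = 0, and the invariant factors of ∂_2 are all 1, so H_1 = 0.
  H_2: rank ker ∂_2 − rank ∂_3 = (10 − 6) − 4 = 0, and the invariant factors of ∂_3 are all 1, so H_2 = 0.
  H_3: rank ker ∂_3 − rank ∂_4 = (5 − 4) − 0 = 1, and there is no ∂_4, so H_3 = Z.

As a check, the Euler characteristic is 5 − 10 + 10 − 5 = 0, which agrees with 1 − 0 + 0 − 1 = 0.
(K is a triangulation of the 3-sphere S^3.)

H_0 ≅ Z,  H_1 = 0,  H_2 = 0,  H_3 ≅ Z.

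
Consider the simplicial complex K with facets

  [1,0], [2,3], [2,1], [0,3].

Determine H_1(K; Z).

H_1 ≅ Z.

Order the vertices as 0 < 1 < 2 < 3. Listing each simplex with vertices in this order, K has dimension 1 with simplices:

  0-simplices (4): [0], [1], [2], [3]
  1-simplices (4): [0,1], [0,3], [1,2], [2,3]

giving chain groups C_0 ≅ Z^4, C_1 ≅ Z^4.

∂_1: C_1 → C_0 sends each edge [p,q] (with p < q) to q − p. For instance
  ∂[1,2] = [2] − [1].
As a 4×4 matrix over Z this has rank 3, with invariant factors (1,1,1).

Computing H_k = (kernel of ∂_k) / (image of ∂_{k+1}):

  H_1: rank ker ∂_1 − rank ∂_2 = (4 − 3) − 0 = 1, and there is no ∂_2, so H_1 = Z.

(K is a triangulation of the circle S^1.)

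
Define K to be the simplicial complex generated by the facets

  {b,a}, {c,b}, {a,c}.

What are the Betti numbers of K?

We work with the vertex ordering a < b < c. The simplices of K, each written with vertices in increasing order, are:

  0-simplices (3): a, b, c
  1-simplices (3): ab, ac, bc

so the chain groups are C_0 ≅ Z^3, C_1 ≅ Z^3.

The boundary map ∂_1: C_1 → C_0 sends each edge [p,q] (with p < q) to q − p. For instance
  ∂ac = c − a.
The resulting 3×3 matrix has rank 2, and its Smith normal form has invariant factors (1,1).

Computing H_k = (kernel of ∂_k) / (image of ∂_{k+1}):

  H_0: rank C_0 − rank ∂_1 = 3 − 2 = 1, and the invariant factors of ∂_1 are all 1, so H_0 ≅ Z.
  H_1: rank ker ∂_1 − rank ∂_2 = (3 − 2) − 0 = 1, and there is no ∂_2, so H_1 ≅ Z.

(K is a triangulation of the circle S^1.)

Hence the Betti numbers are b_0 = 1, b_1 = 1.

b_0 = 1, b_1 = 1.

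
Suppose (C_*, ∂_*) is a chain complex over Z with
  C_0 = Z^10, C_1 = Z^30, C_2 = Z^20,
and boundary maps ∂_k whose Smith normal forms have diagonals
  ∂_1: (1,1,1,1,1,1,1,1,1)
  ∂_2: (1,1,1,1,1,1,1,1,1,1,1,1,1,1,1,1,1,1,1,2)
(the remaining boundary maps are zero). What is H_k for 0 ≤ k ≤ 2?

H_0 ≅ Z,  H_1 ≅ Z ⊕ Z_2,  H_2 = 0.

H_0: b_0 = 10 − 0 − 9 = 1; torsion from ∂_1 factors > 1: none. So H_0 ≅ Z.
H_1: b_1 = 30 − 9 − 20 = 1; torsion from ∂_2 factors > 1: [2]. So H_1 ≅ Z ⊕ Z_2.
H_2: b_2 = 20 − 20 − 0 = 0; torsion from ∂_3 factors > 1: none. So H_2 ≅ 0.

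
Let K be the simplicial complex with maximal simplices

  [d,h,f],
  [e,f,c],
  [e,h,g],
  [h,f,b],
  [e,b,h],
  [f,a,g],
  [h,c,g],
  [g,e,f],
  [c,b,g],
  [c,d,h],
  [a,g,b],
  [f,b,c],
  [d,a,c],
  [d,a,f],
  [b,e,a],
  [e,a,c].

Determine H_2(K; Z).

We work with the vertex ordering a < b < c < d < e < f < g < h. The simplices of K, each written with vertices in increasing order, are:

  0-simplices (8): a, b, c, d, e, f, g, h
  1-simplices (24): ab, ac, ad, ae, af, ag, bc, be, bf, bg, bh, cd, ce, cf, cg, ch, df, dh, ef, eg, eh, fg, fh, gh
  2-simplices (16): abe, abg, acd, ace, adf, afg, bcf, bcg, beh, bfh, cdh, cef, cgh, dfh, efg, egh

Hence C_0 ≅ Z^8, C_1 ≅ Z^24, C_2 ≅ Z^16.

Boundary ∂_1: C_1 → C_0 sends each edge [p,q] (with p < q) to q − p. For instance
  ∂ce = e − c.
As a 8×24 matrix over Z this has rank 7, with invariant factors (1,1,1,1,1,1,1).

Boundary ∂_2: C_2 → C_1 sends each 2-simplex [p,q,r] to [q,r] − [p,r] + [p,q]. For instance
  ∂afg = fg − ag + af,
  ∂egh = gh − eh + eg.
As a 24×16 matrix over Z this has rank 15, with invariant factors (1,1,1,1,1,1,1,1,1,1,1,1,1,1,1).

From H_k ≅ ker(∂_k) / im(∂_{k+1}) we obtain:

  H_2: rank ker ∂_2 − rank ∂_3 = (16 − 15) − 0 = 1, and there is no ∂_3, so H_2 ≅ Z.

(K is a triangulation of the torus T^2.)

H_2 ≅ Z.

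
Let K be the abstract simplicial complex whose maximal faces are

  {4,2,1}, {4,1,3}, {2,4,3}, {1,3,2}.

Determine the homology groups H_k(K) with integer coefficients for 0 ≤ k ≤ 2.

Order the vertices as 1 < 2 < 3 < 4. Listing each simplex with vertices in this order, K has dimension 2 with simplices:

  0-simplices (4): [1], [2], [3], [4]
  1-simplices (6): [1,2], [1,3], [1,4], [2,3], [2,4], [3,4]
  2-simplices (4): [1,2,3], [1,2,4], [1,3,4], [2,3,4]

Hence C_0 ≅ Z^4, C_1 ≅ Z^6, C_2 ≅ Z^4.

∂_1: C_1 → C_0 is given by ∂[p,q] = [q] − [p]. For instance
  ∂[1,2] = [2] − [1].
As a 4×6 matrix over Z this has rank 3, with invariant factors (1,1,1).

∂_2: C_2 → C_1 sends each 2-simplex [p,q,r] to [q,r] − [p,r] + [p,q]. For instance
  ∂[1,3,4] = [3,4] − [1,4] + [1,3],
  ∂[1,2,3] = [2,3] − [1,3] + [1,2].
This gives a 6×4 integer matrix of rank 3; reducing to Smith normal form yields diagonal entries (1,1,1).

Computing H_k = (kernel of ∂_k) / (image of ∂_{k+1}):

  H_0: rank C_0 − rank ∂_1 = 4 − 3 = 1, and the invariant factors of ∂_1 are all 1, so H_0 ≅ Z.
  H_1: rank ker ∂_1 − rank ∂_2 = (6 − 3) − 3 = 0, and the invariant factors of ∂_2 are all 1, so H_1 ≅ 0.
  H_2: rank ker ∂_2 − rank ∂_3 = (4 − 3) − 0 = 1, and there is no ∂_3, so H_2 ≅ Z.

(K is a triangulation of the 2-sphere S^2.)

H_0 = Z,  H_1 = 0,  H_2 = Z.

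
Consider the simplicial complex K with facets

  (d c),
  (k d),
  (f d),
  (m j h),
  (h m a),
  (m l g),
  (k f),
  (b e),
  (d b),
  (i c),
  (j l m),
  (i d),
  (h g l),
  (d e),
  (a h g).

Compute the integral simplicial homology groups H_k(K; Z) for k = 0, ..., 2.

We work with the vertex ordering a < b < c < d < e < f < g < h < i < j < k < l < m. The simplices of K, each written with vertices in increasing order, are:

  0-simplices (13): a, b, c, d, e, f, g, h, i, j, k, l, m
  1-simplices (21): ag, ah, am, bd, be, cd, ci, de, df, di, dk, fk, gh, gl, gm, hj, hl, hm, jl, jm, lm
  2-simplices (6): agh, ahm, ghl, glm, hjm, jlm

Hence C_0 ≅ Z^13, C_1 ≅ Z^21, C_2 ≅ Z^6.

Boundary ∂_1: C_1 → C_0 maps an edge to its endpoints' difference, ∂[p,q] = q − p.
This gives a 13×21 integer matrix of rank 11; reducing to Smith normal form yields diagonal entries (1,1,1,1,1,1,1,1,1,1,1).

Boundary ∂_2: C_2 → C_1 maps a triangle to the signed sum of its edges. For instance
  ∂ahm = hm − am + ah,
  ∂agh = gh − ah + ag.
The 21×6 boundary matrix has rank 6 and Smith normal form diag(1,1,1,1,1,1).

Reading off H_k = ker ∂_k / im ∂_{k+1}:

  H_0: rank C_0 − rank ∂_1 = 13 − 11 = 2, and the invariant factors of ∂_1 are all 1, so H_0 ≅ Z^2.
  H_1: rank ker ∂_1 − rank ∂_2 = (21 − 11) − 6 = 4, and the invariant factors of ∂_2 are all 1, so H_1 ≅ Z^4.
  H_2: rank ker ∂_2 − rank ∂_3 = (6 − 6) − 0 = 0, and there is no ∂_3, so H_2 ≅ 0.

H_0 = Z^2,  H_1 = Z^4,  H_2 = 0.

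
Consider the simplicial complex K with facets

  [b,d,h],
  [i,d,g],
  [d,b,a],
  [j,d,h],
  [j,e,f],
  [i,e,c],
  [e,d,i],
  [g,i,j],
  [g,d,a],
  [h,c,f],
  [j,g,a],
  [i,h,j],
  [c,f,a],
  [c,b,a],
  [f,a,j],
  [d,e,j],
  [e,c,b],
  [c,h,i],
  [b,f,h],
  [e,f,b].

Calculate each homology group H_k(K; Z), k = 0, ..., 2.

H_0 ≅ Z,  H_1 ≅ Z × Z/2,  H_2 = 0.

Take the total order a < b < c < d < e < f < g < h < i < j on the vertex set. Then K (dimension 2) consists of the simplices:

  0-simplices (10): a, b, c, d, e, f, g, h, i, j
  1-simplices (30): ab, ac, ad, af, ag, aj, bc, bd, be, bf, bh, ce, cf, ch, ci, de, dg, dh, di, dj, ef, ei, ej, fh, fj, gi, gj, hi, hj, ij
  2-simplices (20): abc, abd, acf, adg, afj, agj, bce, bdh, bef, bfh, cei, cfh, chi, dei, dej, dgi, dhj, efj, gij, hij

so the chain groups are C_0 ≅ Z^10, C_1 ≅ Z^30, C_2 ≅ Z^20.

Boundary ∂_1: C_1 → C_0 maps an edge to its endpoints' difference, ∂[p,q] = q − p. For instance
  ∂be = e − b.
This gives a 10×30 integer matrix of rank 9; reducing to Smith normal form yields diagonal entries (1,1,1,1,1,1,1,1,1).

Boundary ∂_2: C_2 → C_1 maps a triangle to the signed sum of its edges. For instance
  ∂bce = ce − be + bc,
  ∂gij = ij − gj + gi.
The 30×20 boundary matrix has rank 20 and Smith normal form diag(1,1,1,1,1,1,1,1,1,1,1,1,1,1,1,1,1,1,1,2).

Reading off H_k = ker ∂_k / im ∂_{k+1}:

  H_0: rank C_0 − rank ∂_1 = 10 − 9 = 1, and the invariant factors of ∂_1 are all 1, so H_0 = Z.
  H_1: rank ker ∂_1 − rank ∂_2 = (30 − 9) − 20 = 1, and ∂_2 has invariant factor 2 > 1, so H_1 = Z × Z/2.
  H_2: rank ker ∂_2 − rank ∂_3 = (20 − 20) − 0 = 0, and there is no ∂_3, so H_2 = 0.

As a check, the Euler characteristic is 10 − 30 + 20 = 0, which agrees with 1 − 1 + 0 = 0.
(K is a triangulation of the Klein bottle.)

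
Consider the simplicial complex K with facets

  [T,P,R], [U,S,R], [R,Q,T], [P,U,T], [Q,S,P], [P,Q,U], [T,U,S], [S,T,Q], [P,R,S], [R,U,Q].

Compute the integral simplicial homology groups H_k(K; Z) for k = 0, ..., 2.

H_0 ≅ Z,  H_1 ≅ Z/2Z,  H_2 = 0.

We work with the vertex ordering P < Q < R < S < T < U. The simplices of K, each written with vertices in increasing order, are:

  0-simplices (6): P, Q, R, S, T, U
  1-simplices (15): PQ, PR, PS, PT, PU, QR, QS, QT, QU, RS, RT, RU, ST, SU, TU
  2-simplices (10): PQS, PQU, PRS, PRT, PTU, QRT, QRU, QST, RSU, STU

Hence C_0 ≅ Z^6, C_1 ≅ Z^15, C_2 ≅ Z^10.

Boundary ∂_1: C_1 → C_0 is given by ∂[p,q] = [q] − [p].
This gives a 6×15 integer matrix of rank 5; reducing to Smith normal form yields diagonal entries (1,1,1,1,1).

The boundary map ∂_2: C_2 → C_1 acts by ∂[p,q,r] = [q,r] − [p,r] + [p,q]. For instance
  ∂STU = TU − SU + ST,
  ∂RSU = SU − RU + RS.
The 15×10 boundary matrix has rank 10 and Smith normal form diag(1,1,1,1,1,1,1,1,1,2).

Computing H_k = (kernel of ∂_k) / (image of ∂_{k+1}):

  H_0: rank C_0 − rank ∂_1 = 6 − 5 = 1, and the invariant factors of ∂_1 are all 1, so H_0 ≅ Z.
  H_1: rank ker ∂_1 − rank ∂_2 = (15 − 5) − 10 = 0, and ∂_2 has invariant factor 2 > 1, so H_1 ≅ Z/2Z.
  H_2: rank ker ∂_2 − rank ∂_3 = (10 − 10) − 0 = 0, and there is no ∂_3, so H_2 ≅ 0.

As a check, the Euler characteristic is 6 − 15 + 10 = 1, which agrees with 1 − 0 + 0 = 1.
(K is a triangulation of the real projective plane RP^2.)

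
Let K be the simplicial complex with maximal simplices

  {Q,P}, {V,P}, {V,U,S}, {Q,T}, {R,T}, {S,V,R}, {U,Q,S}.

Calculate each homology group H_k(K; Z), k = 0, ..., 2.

Fix the vertex order P < Q < R < S < T < U < V and write every simplex with vertices in increasing order. Then dim K = 2 and the simplices of K are:

  0-simplices (7): P, Q, R, S, T, U, V
  1-simplices (11): PQ, PV, QS, QT, QU, RS, RT, RV, SU, SV, UV
  2-simplices (3): QSU, RSV, SUV

so the chain groups are C_0 ≅ Z^7, C_1 ≅ Z^11, C_2 ≅ Z^3.

The boundary map ∂_1: C_1 → C_0 maps an edge to its endpoints' difference, ∂[p,q] = q − p. For instance
  ∂QT = T − Q.
The resulting 7×11 matrix has rank 6, and its Smith normal form has invariant factors (1,1,1,1,1,1).

Boundary ∂_2: C_2 → C_1 sends each 2-simplex [p,q,r] to [q,r] − [p,r] + [p,q]. For instance
  ∂RSV = SV − RV + RS,
  ∂QSU = SU − QU + QS.
This gives a 11×3 integer matrix of rank 3; reducing to Smith normal form yields diagonal entries (1,1,1).

Reading off H_k = ker ∂_k / im ∂_{k+1}:

  H_0: rank C_0 − rank ∂_1 = 7 − 6 = 1, and the invariant factors of ∂_1 are all 1, so H_0 = Z.
  H_1: rank ker ∂_1 − rank ∂_2 = (11 − 6) − 3 = 2, and the invariant factors of ∂_2 are all 1, so H_1 = Z^2.
  H_2: rank ker ∂_2 − rank ∂_3 = (3 − 3) − 0 = 0, and there is no ∂_3, so H_2 = 0.

As a check, the Euler characteristic is 7 − 11 + 3 = -1, which agrees with 1 − 2 + 0 = -1.

H_0 ≅ Z,  H_1 ≅ Z^2,  H_2 = 0.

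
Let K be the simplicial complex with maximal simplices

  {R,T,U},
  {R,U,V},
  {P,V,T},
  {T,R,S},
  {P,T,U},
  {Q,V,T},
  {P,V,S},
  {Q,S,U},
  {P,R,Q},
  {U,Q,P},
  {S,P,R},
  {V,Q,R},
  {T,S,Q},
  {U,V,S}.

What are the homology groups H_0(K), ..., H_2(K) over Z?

Take the total order P < Q < R < S < T < U < V on the vertex set. Then K (dimension 2) consists of the simplices:

  0-simplices (7): P, Q, R, S, T, U, V
  1-simplices (21): PQ, PR, PS, PT, PU, PV, QR, QS, QT, QU, QV, RS, RT, RU, RV, ST, SU, SV, TU, TV, UV
  2-simplices (14): PQR, PQU, PRS, PSV, PTU, PTV, QRV, QST, QSU, QTV, RST, RTU, RUV, SUV

so the chain groups are C_0 ≅ Z^7, C_1 ≅ Z^21, C_2 ≅ Z^14.

∂_1: C_1 → C_0 sends each edge [p,q] (with p < q) to q − p. For instance
  ∂SV = V − S.
The 7×21 boundary matrix has rank 6 and Smith normal form diag(1,1,1,1,1,1).

∂_2: C_2 → C_1 acts by ∂[p,q,r] = [q,r] − [p,r] + [p,q]. For instance
  ∂QST = ST − QT + QS,
  ∂PQU = QU − PU + PQ.
The resulting 21×14 matrix has rank 13, and its Smith normal form has invariant factors (1,1,1,1,1,1,1,1,1,1,1,1,1).

From H_k ≅ ker(∂_k) / im(∂_{k+1}) we obtain:

  H_0: rank C_0 − rank ∂_1 = 7 − 6 = 1, and the invariant factors of ∂_1 are all 1, so H_0 = Z.
  H_1: rank ker ∂_1 − rank ∂_2 = (21 − 6) − 13 = 2, and the invariant factors of ∂_2 are all 1, so H_1 = Z^2.
  H_2: rank ker ∂_2 − rank ∂_3 = (14 − 13) − 0 = 1, and there is no ∂_3, so H_2 = Z.

H_0 = Z,  H_1 = Z^2,  H_2 = Z.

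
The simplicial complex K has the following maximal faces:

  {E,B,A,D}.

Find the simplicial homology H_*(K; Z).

Order the vertices as A < B < D < E. Listing each simplex with vertices in this order, K has dimension 3 with simplices:

  0-simplices (4): A, B, D, E
  1-simplices (6): AB, AD, AE, BD, BE, DE
  2-simplices (4): ABD, ABE, ADE, BDE
  3-simplices (1): ABDE

giving chain groups C_0 ≅ Z^4, C_1 ≅ Z^6, C_2 ≅ Z^4, C_3 ≅ Z^1.

Boundary ∂_1: C_1 → C_0 sends each edge [p,q] (with p < q) to q − p. For instance
  ∂AE = E − A.
The 4×6 boundary matrix has rank 3 and Smith normal form diag(1,1,1).

∂_2: C_2 → C_1 sends each 2-simplex [p,q,r] to [q,r] − [p,r] + [p,q]. For instance
  ∂ABE = BE − AE + AB,
  ∂BDE = DE − BE + BD.
This gives a 6×4 integer matrix of rank 3; reducing to Smith normal form yields diagonal entries (1,1,1).

∂_3: C_3 → C_2 sends each 3-simplex σ to the alternating sum Σ_i (−1)^i (σ with its i-th vertex removed). For instance
  ∂ABDE = BDE − ADE + ABE − ABD.
The 4×1 boundary matrix has rank 1 and Smith normal form diag(1).

Computing H_k = (kernel of ∂_k) / (image of ∂_{k+1}):

  H_0: rank C_0 − rank ∂_1 = 4 − 3 = 1, and the invariant factors of ∂_1 are all 1, so H_0 ≅ Z.
  H_1: rank ker ∂_1 − rank ∂_2 = (6 − 3) − 3 = 0, and the invariant factors of ∂_2 are all 1, so H_1 ≅ 0.
  H_2: rank ker ∂_2 − rank ∂_3 = (4 − 3) − 1 = 0, and the invariant factors of ∂_3 are all 1, so H_2 ≅ 0.
  H_3: rank ker ∂_3 − rank ∂_4 = (1 − 1) − 0 = 0, and there is no ∂_4, so H_3 ≅ 0.

As a check, the Euler characteristic is 4 − 6 + 4 − 1 = 1, which agrees with 1 − 0 + 0 − 0 = 1.

H_0 ≅ Z,  H_1 = 0,  H_2 = 0,  H_3 = 0.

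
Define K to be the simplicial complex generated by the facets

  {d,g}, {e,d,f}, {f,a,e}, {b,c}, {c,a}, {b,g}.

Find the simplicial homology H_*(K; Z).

H_0 = Z,  H_1 = Z,  H_2 = 0.

We work with the vertex ordering a < b < c < d < e < f < g. The simplices of K, each written with vertices in increasing order, are:

  0-simplices (7): a, b, c, d, e, f, g
  1-simplices (9): ac, ae, af, bc, bg, de, df, dg, ef
  2-simplices (2): aef, def

so the chain groups are C_0 ≅ Z^7, C_1 ≅ Z^9, C_2 ≅ Z^2.

Boundary ∂_1: C_1 → C_0 sends each edge [p,q] (with p < q) to q − p. For instance
  ∂ae = e − a.
As a 7×9 matrix over Z this has rank 6, with invariant factors (1,1,1,1,1,1).

The boundary map ∂_2: C_2 → C_1 sends each 2-simplex [p,q,r] to [q,r] − [p,r] + [p,q]. For instance
  ∂aef = ef − af + ae,
  ∂def = ef − df + de.
This gives a 9×2 integer matrix of rank 2; reducing to Smith normal form yields diagonal entries (1,1).

From H_k ≅ ker(∂_k) / im(∂_{k+1}) we obtain:

  H_0: rank C_0 − rank ∂_1 = 7 − 6 = 1, and the invariant factors of ∂_1 are all 1, so H_0 ≅ Z.
  H_1: rank ker ∂_1 − rank ∂_2 = (9 − 6) − 2 = 1, and the invariant factors of ∂_2 are all 1, so H_1 ≅ Z.
  H_2: rank ker ∂_2 − rank ∂_3 = (2 − 2) − 0 = 0, and there is no ∂_3, so H_2 ≅ 0.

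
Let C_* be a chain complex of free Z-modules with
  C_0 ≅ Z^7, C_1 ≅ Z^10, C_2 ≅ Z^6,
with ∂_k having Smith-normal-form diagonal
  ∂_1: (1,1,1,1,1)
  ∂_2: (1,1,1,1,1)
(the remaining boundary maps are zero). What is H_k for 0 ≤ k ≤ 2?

H_0 ≅ Z^2,  H_1 = 0,  H_2 ≅ Z.

H_0: b_0 = 7 − 0 − 5 = 2; torsion from ∂_1 factors > 1: none. So H_0 ≅ Z^2.
H_1: b_1 = 10 − 5 − 5 = 0; torsion from ∂_2 factors > 1: none. So H_1 ≅ 0.
H_2: b_2 = 6 − 5 − 0 = 1; torsion from ∂_3 factors > 1: none. So H_2 ≅ Z.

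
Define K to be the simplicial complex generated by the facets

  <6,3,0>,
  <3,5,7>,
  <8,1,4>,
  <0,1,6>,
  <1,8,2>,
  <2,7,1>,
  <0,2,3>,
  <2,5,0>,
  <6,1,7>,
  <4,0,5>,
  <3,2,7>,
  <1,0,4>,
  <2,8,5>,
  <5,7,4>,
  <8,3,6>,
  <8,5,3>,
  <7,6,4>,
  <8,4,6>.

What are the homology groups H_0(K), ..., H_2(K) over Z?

H_0 ≅ Z,  H_1 ≅ Z ⊕ Z_2,  H_2 = 0.

Fix the vertex order 0 < 1 < 2 < 3 < 4 < 5 < 6 < 7 < 8 and write every simplex with vertices in increasing order. Then dim K = 2 and the simplices of K are:

  0-simplices (9): [0], [1], [2], [3], [4], [5], [6], [7], [8]
  1-simplices (27): (27 of them)
  2-simplices (18): [0,1,4], [0,1,6], [0,2,3], [0,2,5], [0,3,6], [0,4,5], [1,2,7], [1,2,8], [1,4,8], [1,6,7], [2,3,7], [2,5,8], [3,5,7], [3,5,8], [3,6,8], [4,5,7], [4,6,7], [4,6,8]

giving chain groups C_0 ≅ Z^9, C_1 ≅ Z^27, C_2 ≅ Z^18.

The boundary map ∂_1: C_1 → C_0 sends each edge [p,q] (with p < q) to q − p.
The resulting 9×27 matrix has rank 8, and its Smith normal form has invariant factors (1,1,1,1,1,1,1,1).

∂_2: C_2 → C_1 maps a triangle to the signed sum of its edges. For instance
  ∂[0,2,5] = [2,5] − [0,5] + [0,2],
  ∂[0,1,4] = [1,4] − [0,4] + [0,1].
As a 27×18 matrix over Z this has rank 18, with invariant factors (1,1,1,1,1,1,1,1,1,1,1,1,1,1,1,1,1,2).

Computing H_k = (kernel of ∂_k) / (image of ∂_{k+1}):

  H_0: rank C_0 − rank ∂_1 = 9 − 8 = 1, and the invariant factors of ∂_1 are all 1, so H_0 ≅ Z.
  H_1: rank ker ∂_1 − rank ∂_2 = (27 − 8) − 18 = 1, and ∂_2 has invariant factor 2 > 1, so H_1 ≅ Z ⊕ Z_2.
  H_2: rank ker ∂_2 − rank ∂_3 = (18 − 18) − 0 = 0, and there is no ∂_3, so H_2 ≅ 0.

As a check, the Euler characteristic is 9 − 27 + 18 = 0, which agrees with 1 − 1 + 0 = 0.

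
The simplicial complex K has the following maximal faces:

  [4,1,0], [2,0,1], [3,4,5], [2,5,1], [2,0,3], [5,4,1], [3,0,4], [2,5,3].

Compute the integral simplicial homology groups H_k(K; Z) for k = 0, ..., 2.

K has 6 vertices, 12 edges, 8 triangles.
rank ∂_0 = 0, rank ∂_1 = 5 ⇒ b_0 = 6 − 0 − 5 = 1; all invariant factors of ∂_1 are 1 so no torsion. So H_0 = Z.
rank ∂_1 = 5, rank ∂_2 = 7 ⇒ b_1 = 12 − 5 − 7 = 0; all invariant factors of ∂_2 are 1 so no torsion. So H_1 = 0.
rank ∂_2 = 7, rank ∂_3 = 0 ⇒ b_2 = 8 − 7 − 0 = 1. So H_2 = Z.

H_0 ≅ Z,  H_1 = 0,  H_2 ≅ Z.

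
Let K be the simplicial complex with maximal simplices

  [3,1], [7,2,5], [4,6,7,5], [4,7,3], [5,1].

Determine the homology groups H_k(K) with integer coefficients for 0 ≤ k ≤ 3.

H_0 ≅ Z,  H_1 ≅ Z,  H_2 = 0,  H_3 = 0.

Order the vertices as 1 < 2 < 3 < 4 < 5 < 6 < 7. Listing each simplex with vertices in this order, K has dimension 3 with simplices:

  0-simplices (7): [1], [2], [3], [4], [5], [6], [7]
  1-simplices (12): [1,3], [1,5], [2,5], [2,7], [3,4], [3,7], [4,5], [4,6], [4,7], [5,6], [5,7], [6,7]
  2-simplices (6): [2,5,7], [3,4,7], [4,5,6], [4,5,7], [4,6,7], [5,6,7]
  3-simplices (1): [4,5,6,7]

Hence C_0 ≅ Z^7, C_1 ≅ Z^12, C_2 ≅ Z^6, C_3 ≅ Z^1.

The boundary map ∂_1: C_1 → C_0 maps an edge to its endpoints' difference, ∂[p,q] = q − p. For instance
  ∂[4,5] = [5] − [4].
The resulting 7×12 matrix has rank 6, and its Smith normal form has invariant factors (1,1,1,1,1,1).

∂_2: C_2 → C_1 sends each 2-simplex [p,q,r] to [q,r] − [p,r] + [p,q]. For instance
  ∂[4,5,6] = [5,6] − [4,6] + [4,5],
  ∂[3,4,7] = [4,7] − [3,7] + [3,4].
As a 12×6 matrix over Z this has rank 5, with invariant factors (1,1,1,1,1).

Boundary ∂_3: C_3 → C_2 sends each 3-simplex σ to the alternating sum Σ_i (−1)^i (σ with its i-th vertex removed). For instance
  ∂[4,5,6,7] = [5,6,7] − [4,6,7] + [4,5,7] − [4,5,6].
As a 6×1 matrix over Z this has rank 1, with invariant factors (1).

From H_k ≅ ker(∂_k) / im(∂_{k+1}) we obtain:

  H_0: rank C_0 − rank ∂_1 = 7 − 6 = 1, and the invariant factors of ∂_1 are all 1, so H_0 ≅ Z.
  H_1: rank ker ∂_1 − rank ∂_2 = (12 − 6) − 5 = 1, and the invariant factors of ∂_2 are all 1, so H_1 ≅ Z.
  H_2: rank ker ∂_2 − rank ∂_3 = (6 − 5) − 1 = 0, and the invariant factors of ∂_3 are all 1, so H_2 ≅ 0.
  H_3: rank ker ∂_3 − rank ∂_4 = (1 − 1) − 0 = 0, and there is no ∂_4, so H_3 ≅ 0.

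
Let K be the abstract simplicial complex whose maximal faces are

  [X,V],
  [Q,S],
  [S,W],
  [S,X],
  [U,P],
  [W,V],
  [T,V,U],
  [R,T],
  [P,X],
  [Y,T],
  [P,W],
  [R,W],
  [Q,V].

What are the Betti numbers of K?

Order the vertices as P < Q < R < S < T < U < V < W < X < Y. Listing each simplex with vertices in this order, K has dimension 2 with simplices:

  0-simplices (10): P, Q, R, S, T, U, V, W, X, Y
  1-simplices (15): PU, PW, PX, QS, QV, RT, RW, SW, SX, TU, TV, TY, UV, VW, VX
  2-simplices (1): TUV

Hence C_0 ≅ Z^10, C_1 ≅ Z^15, C_2 ≅ Z^1.

The boundary map ∂_1: C_1 → C_0 sends each edge [p,q] (with p < q) to q − p. For instance
  ∂QS = S − Q.
The resulting 10×15 matrix has rank 9, and its Smith normal form has invariant factors (1,1,1,1,1,1,1,1,1).

The boundary map ∂_2: C_2 → C_1 sends each 2-simplex [p,q,r] to [q,r] − [p,r] + [p,q]. For instance
  ∂TUV = UV − TV + TU.
This gives a 15×1 integer matrix of rank 1; reducing to Smith normal form yields diagonal entries (1).

From H_k ≅ ker(∂_k) / im(∂_{k+1}) we obtain:

  H_0: rank C_0 − rank ∂_1 = 10 − 9 = 1, and the invariant factors of ∂_1 are all 1, so H_0 ≅ Z.
  H_1: rank ker ∂_1 − rank ∂_2 = (15 − 9) − 1 = 5, and the invariant factors of ∂_2 are all 1, so H_1 ≅ Z^5.
  H_2: rank ker ∂_2 − rank ∂_3 = (1 − 1) − 0 = 0, and there is no ∂_3, so H_2 ≅ 0.

Hence the Betti numbers are b_0 = 1, b_1 = 5, b_2 = 0.

b_0 = 1, b_1 = 5, b_2 = 0.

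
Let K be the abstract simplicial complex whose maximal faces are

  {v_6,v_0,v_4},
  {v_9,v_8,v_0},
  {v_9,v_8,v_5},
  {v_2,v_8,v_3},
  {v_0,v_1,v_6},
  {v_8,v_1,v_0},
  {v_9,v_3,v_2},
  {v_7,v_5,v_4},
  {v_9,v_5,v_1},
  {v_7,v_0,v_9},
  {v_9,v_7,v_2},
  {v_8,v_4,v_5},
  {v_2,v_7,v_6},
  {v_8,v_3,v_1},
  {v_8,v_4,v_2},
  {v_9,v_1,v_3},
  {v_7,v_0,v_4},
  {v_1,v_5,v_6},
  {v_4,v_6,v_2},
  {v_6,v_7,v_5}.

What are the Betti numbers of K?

Take the total order v_0 < v_1 < v_2 < v_3 < v_4 < v_5 < v_6 < v_7 < v_8 < v_9 on the vertex set. Then K (dimension 2) consists of the simplices:

  0-simplices (10): [v_0], [v_1], [v_2], [v_3], [v_4], [v_5], [v_6], [v_7], [v_8], [v_9]
  1-simplices (30): (30 of them)
  2-simplices (20): (20 of them)

Hence C_0 ≅ Z^10, C_1 ≅ Z^30, C_2 ≅ Z^20.

Boundary ∂_1: C_1 → C_0 is given by ∂[p,q] = [q] − [p]. For instance
  ∂[v_0,v_7] = [v_7] − [v_0].
As a 10×30 matrix over Z this has rank 9, with invariant factors (1,1,1,1,1,1,1,1,1).

∂_2: C_2 → C_1 acts by ∂[p,q,r] = [q,r] − [p,r] + [p,q]. For instance
  ∂[v_1,v_5,v_6] = [v_5,v_6] − [v_1,v_6] + [v_1,v_5],
  ∂[v_4,v_5,v_7] = [v_5,v_7] − [v_4,v_7] + [v_4,v_5].
This gives a 30×20 integer matrix of rank 20; reducing to Smith normal form yields diagonal entries (1,1,1,1,1,1,1,1,1,1,1,1,1,1,1,1,1,1,1,2).

Now H_k = ker ∂_k / im ∂_{k+1}, so:

  H_0: rank C_0 − rank ∂_1 = 10 − 9 = 1, and the invariant factors of ∂_1 are all 1, so H_0 ≅ Z.
  H_1: rank ker ∂_1 − rank ∂_2 = (30 − 9) − 20 = 1, and ∂_2 has invariant factor 2 > 1, so H_1 ≅ Z ⊕ Z/2Z.
  H_2: rank ker ∂_2 − rank ∂_3 = (20 − 20) − 0 = 0, and there is no ∂_3, so H_2 ≅ 0.

As a check, the Euler characteristic is 10 − 30 + 20 = 0, which agrees with 1 − 1 + 0 = 0.
(K is a triangulation of the Klein bottle.)

Hence the Betti numbers are b_0 = 1, b_1 = 1, b_2 = 0.

b_0 = 1, b_1 = 1, b_2 = 0.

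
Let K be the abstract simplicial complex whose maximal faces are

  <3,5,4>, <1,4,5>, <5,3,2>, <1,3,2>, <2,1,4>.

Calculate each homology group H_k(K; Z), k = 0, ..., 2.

K has 5 vertices, 10 edges, 5 triangles.
rank ∂_0 = 0, rank ∂_1 = 4 ⇒ b_0 = 5 − 0 − 4 = 1; all invariant factors of ∂_1 are 1 so no torsion. So H_0 ≅ Z.
rank ∂_1 = 4, rank ∂_2 = 5 ⇒ b_1 = 10 − 4 − 5 = 1; all invariant factors of ∂_2 are 1 so no torsion. So H_1 ≅ Z.
rank ∂_2 = 5, rank ∂_3 = 0 ⇒ b_2 = 5 − 5 − 0 = 0. So H_2 ≅ 0.

H_0 = Z,  H_1 = Z,  H_2 = 0.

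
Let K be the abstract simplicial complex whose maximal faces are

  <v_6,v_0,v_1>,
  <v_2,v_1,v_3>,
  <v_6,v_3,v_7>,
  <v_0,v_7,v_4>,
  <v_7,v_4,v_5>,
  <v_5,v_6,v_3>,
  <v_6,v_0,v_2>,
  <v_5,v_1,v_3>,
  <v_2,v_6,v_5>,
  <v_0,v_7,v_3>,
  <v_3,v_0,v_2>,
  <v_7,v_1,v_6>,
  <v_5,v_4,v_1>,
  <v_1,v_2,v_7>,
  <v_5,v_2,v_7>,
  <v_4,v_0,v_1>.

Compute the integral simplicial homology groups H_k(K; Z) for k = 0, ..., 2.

Order the vertices as v_0 < v_1 < v_2 < v_3 < v_4 < v_5 < v_6 < v_7. Listing each simplex with vertices in this order, K has dimension 2 with simplices:

  0-simplices (8): [v_0], [v_1], [v_2], [v_3], [v_4], [v_5], [v_6], [v_7]
  1-simplices (24): (24 of them)
  2-simplices (16): (16 of them)

giving chain groups C_0 ≅ Z^8, C_1 ≅ Z^24, C_2 ≅ Z^16.

Boundary ∂_1: C_1 → C_0 sends each edge [p,q] (with p < q) to q − p. For instance
  ∂[v_0,v_6] = [v_6] − [v_0].
The 8×24 boundary matrix has rank 7 and Smith normal form diag(1,1,1,1,1,1,1).

∂_2: C_2 → C_1 sends each 2-simplex [p,q,r] to [q,r] − [p,r] + [p,q]. For instance
  ∂[v_3,v_6,v_7] = [v_6,v_7] − [v_3,v_7] + [v_3,v_6],
  ∂[v_0,v_1,v_4] = [v_1,v_4] − [v_0,v_4] + [v_0,v_1].
The 24×16 boundary matrix has rank 15 and Smith normal form diag(1,1,1,1,1,1,1,1,1,1,1,1,1,1,1).

Computing H_k = (kernel of ∂_k) / (image of ∂_{k+1}):

  H_0: rank C_0 − rank ∂_1 = 8 − 7 = 1, and the invariant factors of ∂_1 are all 1, so H_0 = Z.
  H_1: rank ker ∂_1 − rank ∂_2 = (24 − 7) − 15 = 2, and the invariant factors of ∂_2 are all 1, so H_1 = Z^2.
  H_2: rank ker ∂_2 − rank ∂_3 = (16 − 15) − 0 = 1, and there is no ∂_3, so H_2 = Z.

As a check, the Euler characteristic is 8 − 24 + 16 = 0, which agrees with 1 − 2 + 1 = 0.

H_0 = Z,  H_1 = Z^2,  H_2 = Z.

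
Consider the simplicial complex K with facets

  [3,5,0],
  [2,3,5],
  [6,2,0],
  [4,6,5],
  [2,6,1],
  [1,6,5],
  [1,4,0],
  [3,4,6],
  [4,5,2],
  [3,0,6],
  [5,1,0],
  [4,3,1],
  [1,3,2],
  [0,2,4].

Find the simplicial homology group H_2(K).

Fix the vertex order 0 < 1 < 2 < 3 < 4 < 5 < 6 and write every simplex with vertices in increasing order. Then dim K = 2 and the simplices of K are:

  0-simplices (7): [0], [1], [2], [3], [4], [5], [6]
  1-simplices (21): [0,1], [0,2], [0,3], [0,4], [0,5], [0,6], [1,2], [1,3], [1,4], [1,5], [1,6], [2,3], [2,4], [2,5], [2,6], [3,4], [3,5], [3,6], [4,5], [4,6], [5,6]
  2-simplices (14): [0,1,4], [0,1,5], [0,2,4], [0,2,6], [0,3,5], [0,3,6], [1,2,3], [1,2,6], [1,3,4], [1,5,6], [2,3,5], [2,4,5], [3,4,6], [4,5,6]

giving chain groups C_0 ≅ Z^7, C_1 ≅ Z^21, C_2 ≅ Z^14.

The boundary map ∂_1: C_1 → C_0 is given by ∂[p,q] = [q] − [p].
This gives a 7×21 integer matrix of rank 6; reducing to Smith normal form yields diagonal entries (1,1,1,1,1,1).

The boundary map ∂_2: C_2 → C_1 maps a triangle to the signed sum of its edges. For instance
  ∂[1,2,6] = [2,6] − [1,6] + [1,2],
  ∂[0,3,5] = [3,5] − [0,5] + [0,3].
The resulting 21×14 matrix has rank 13, and its Smith normal form has invariant factors (1,1,1,1,1,1,1,1,1,1,1,1,1).

Now H_k = ker ∂_k / im ∂_{k+1}, so:

  H_2: rank ker ∂_2 − rank ∂_3 = (14 − 13) − 0 = 1, and there is no ∂_3, so H_2 = Z.

(K is a triangulation of the torus T^2.)

H_2 ≅ Z.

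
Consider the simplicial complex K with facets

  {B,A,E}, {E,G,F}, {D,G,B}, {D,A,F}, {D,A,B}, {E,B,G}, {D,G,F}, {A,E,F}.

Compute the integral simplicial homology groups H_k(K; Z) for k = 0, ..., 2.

H_0 = Z,  H_1 = 0,  H_2 = Z.

K has 6 vertices, 12 edges, 8 triangles.
rank ∂_0 = 0, rank ∂_1 = 5 ⇒ b_0 = 6 − 0 − 5 = 1; all invariant factors of ∂_1 are 1 so no torsion. So H_0 ≅ Z.
rank ∂_1 = 5, rank ∂_2 = 7 ⇒ b_1 = 12 − 5 − 7 = 0; all invariant factors of ∂_2 are 1 so no torsion. So H_1 ≅ 0.
rank ∂_2 = 7, rank ∂_3 = 0 ⇒ b_2 = 8 − 7 − 0 = 1. So H_2 ≅ Z.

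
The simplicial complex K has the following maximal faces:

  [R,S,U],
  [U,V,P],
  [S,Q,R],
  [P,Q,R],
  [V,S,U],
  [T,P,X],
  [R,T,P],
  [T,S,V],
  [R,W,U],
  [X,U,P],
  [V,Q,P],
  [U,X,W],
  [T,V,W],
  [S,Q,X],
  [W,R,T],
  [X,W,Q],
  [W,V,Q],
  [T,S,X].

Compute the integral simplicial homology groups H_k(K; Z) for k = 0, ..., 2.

Take the total order P < Q < R < S < T < U < V < W < X on the vertex set. Then K (dimension 2) consists of the simplices:

  0-simplices (9): P, Q, R, S, T, U, V, W, X
  1-simplices (27): PQ, PR, PT, PU, PV, PX, QR, QS, QV, QW, QX, RS, RT, RU, RW, ST, SU, SV, SX, TV, TW, TX, UV, UW, UX, VW, WX
  2-simplices (18): PQR, PQV, PRT, PTX, PUV, PUX, QRS, QSX, QVW, QWX, RSU, RTW, RUW, STV, STX, SUV, TVW, UWX

so the chain groups are C_0 ≅ Z^9, C_1 ≅ Z^27, C_2 ≅ Z^18.

Boundary ∂_1: C_1 → C_0 sends each edge [p,q] (with p < q) to q − p.
As a 9×27 matrix over Z this has rank 8, with invariant factors (1,1,1,1,1,1,1,1).

Boundary ∂_2: C_2 → C_1 acts by ∂[p,q,r] = [q,r] − [p,r] + [p,q]. For instance
  ∂SUV = UV − SV + SU,
  ∂QRS = RS − QS + QR.
As a 27×18 matrix over Z this has rank 17, with invariant factors (1,1,1,1,1,1,1,1,1,1,1,1,1,1,1,1,1).

Now H_k = ker ∂_k / im ∂_{k+1}, so:

  H_0: rank C_0 − rank ∂_1 = 9 − 8 = 1, and the invariant factors of ∂_1 are all 1, so H_0 ≅ Z.
  H_1: rank ker ∂_1 − rank ∂_2 = (27 − 8) − 17 = 2, and the invariant factors of ∂_2 are all 1, so H_1 ≅ Z^2.
  H_2: rank ker ∂_2 − rank ∂_3 = (18 − 17) − 0 = 1, and there is no ∂_3, so H_2 ≅ Z.

As a check, the Euler characteristic is 9 − 27 + 18 = 0, which agrees with 1 − 2 + 1 = 0.

H_0 ≅ Z,  H_1 ≅ Z^2,  H_2 ≅ Z.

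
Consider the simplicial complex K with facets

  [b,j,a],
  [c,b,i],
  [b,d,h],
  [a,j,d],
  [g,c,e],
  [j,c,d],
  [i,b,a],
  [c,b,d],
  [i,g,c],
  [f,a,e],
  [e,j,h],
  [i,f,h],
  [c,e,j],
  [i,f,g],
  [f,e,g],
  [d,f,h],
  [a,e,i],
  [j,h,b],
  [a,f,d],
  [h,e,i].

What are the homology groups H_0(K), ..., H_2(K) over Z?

We work with the vertex ordering a < b < c < d < e < f < g < h < i < j. The simplices of K, each written with vertices in increasing order, are:

  0-simplices (10): a, b, c, d, e, f, g, h, i, j
  1-simplices (30): ab, ad, ae, af, ai, aj, bc, bd, bh, bi, bj, cd, ce, cg, ci, cj, df, dh, dj, ef, eg, eh, ei, ej, fg, fh, fi, gi, hi, hj
  2-simplices (20): abi, abj, adf, adj, aef, aei, bcd, bci, bdh, bhj, cdj, ceg, cej, cgi, dfh, efg, ehi, ehj, fgi, fhi

giving chain groups C_0 ≅ Z^10, C_1 ≅ Z^30, C_2 ≅ Z^20.

The boundary map ∂_1: C_1 → C_0 is given by ∂[p,q] = [q] − [p]. For instance
  ∂ai = i − a.
This gives a 10×30 integer matrix of rank 9; reducing to Smith normal form yields diagonal entries (1,1,1,1,1,1,1,1,1).

∂_2: C_2 → C_1 maps a triangle to the signed sum of its edges. For instance
  ∂adj = dj − aj + ad,
  ∂bhj = hj − bj + bh.
The 30×20 boundary matrix has rank 20 and Smith normal form diag(1,1,1,1,1,1,1,1,1,1,1,1,1,1,1,1,1,1,1,2).

Now H_k = ker ∂_k / im ∂_{k+1}, so:

  H_0: rank C_0 − rank ∂_1 = 10 − 9 = 1, and the invariant factors of ∂_1 are all 1, so H_0 = Z.
  H_1: rank ker ∂_1 − rank ∂_2 = (30 − 9) − 20 = 1, and ∂_2 has invariant factor 2 > 1, so H_1 = Z ⊕ Z/2.
  H_2: rank ker ∂_2 − rank ∂_3 = (20 − 20) − 0 = 0, and there is no ∂_3, so H_2 = 0.

As a check, the Euler characteristic is 10 − 30 + 20 = 0, which agrees with 1 − 1 + 0 = 0.
(K is a triangulation of the Klein bottle.)

H_0 = Z,  H_1 = Z ⊕ Z/2,  H_2 = 0.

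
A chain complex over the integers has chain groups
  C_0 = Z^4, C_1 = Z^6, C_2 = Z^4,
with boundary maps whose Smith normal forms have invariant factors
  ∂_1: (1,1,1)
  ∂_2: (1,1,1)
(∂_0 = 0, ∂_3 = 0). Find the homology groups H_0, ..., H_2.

H_0: b_0 = 4 − 0 − 3 = 1; torsion from ∂_1 factors > 1: none. So H_0 ≅ Z.
H_1: b_1 = 6 − 3 − 3 = 0; torsion from ∂_2 factors > 1: none. So H_1 ≅ 0.
H_2: b_2 = 4 − 3 − 0 = 1; torsion from ∂_3 factors > 1: none. So H_2 ≅ Z.

H_0 ≅ Z,  H_1 = 0,  H_2 ≅ Z.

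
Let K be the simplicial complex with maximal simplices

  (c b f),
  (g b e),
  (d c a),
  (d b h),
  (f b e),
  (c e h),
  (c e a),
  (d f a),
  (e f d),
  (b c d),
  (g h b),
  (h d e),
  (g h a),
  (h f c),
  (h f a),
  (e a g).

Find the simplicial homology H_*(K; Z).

Fix the vertex order a < b < c < d < e < f < g < h and write every simplex with vertices in increasing order. Then dim K = 2 and the simplices of K are:

  0-simplices (8): a, b, c, d, e, f, g, h
  1-simplices (24): ac, ad, ae, af, ag, ah, bc, bd, be, bf, bg, bh, cd, ce, cf, ch, de, df, dh, ef, eg, eh, fh, gh
  2-simplices (16): acd, ace, adf, aeg, afh, agh, bcd, bcf, bdh, bef, beg, bgh, ceh, cfh, def, deh

giving chain groups C_0 ≅ Z^8, C_1 ≅ Z^24, C_2 ≅ Z^16.

∂_1: C_1 → C_0 is given by ∂[p,q] = [q] − [p]. For instance
  ∂ag = g − a.
The 8×24 boundary matrix has rank 7 and Smith normal form diag(1,1,1,1,1,1,1).

The boundary map ∂_2: C_2 → C_1 sends each 2-simplex [p,q,r] to [q,r] − [p,r] + [p,q]. For instance
  ∂ceh = eh − ch + ce,
  ∂bcd = cd − bd + bc.
As a 24×16 matrix over Z this has rank 15, with invariant factors (1,1,1,1,1,1,1,1,1,1,1,1,1,1,1).

From H_k ≅ ker(∂_k) / im(∂_{k+1}) we obtain:

  H_0: rank C_0 − rank ∂_1 = 8 − 7 = 1, and the invariant factors of ∂_1 are all 1, so H_0 ≅ Z.
  H_1: rank ker ∂_1 − rank ∂_2 = (24 − 7) − 15 = 2, and the invariant factors of ∂_2 are all 1, so H_1 ≅ Z^2.
  H_2: rank ker ∂_2 − rank ∂_3 = (16 − 15) − 0 = 1, and there is no ∂_3, so H_2 ≅ Z.

(K is a triangulation of the torus T^2.)

H_0 = Z,  H_1 = Z^2,  H_2 = Z.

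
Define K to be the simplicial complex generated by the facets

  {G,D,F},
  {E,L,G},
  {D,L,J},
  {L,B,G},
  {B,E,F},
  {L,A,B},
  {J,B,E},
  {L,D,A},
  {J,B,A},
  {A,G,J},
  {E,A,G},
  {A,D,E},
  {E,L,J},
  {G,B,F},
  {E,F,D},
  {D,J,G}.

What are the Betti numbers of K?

b_0 = 1, b_1 = 2, b_2 = 1.

We work with the vertex ordering A < B < D < E < F < G < J < L. The simplices of K, each written with vertices in increasing order, are:

  0-simplices (8): A, B, D, E, F, G, J, L
  1-simplices (24): AB, AD, AE, AG, AJ, AL, BE, BF, BG, BJ, BL, DE, DF, DG, DJ, DL, EF, EG, EJ, EL, FG, GJ, GL, JL
  2-simplices (16): ABJ, ABL, ADE, ADL, AEG, AGJ, BEF, BEJ, BFG, BGL, DEF, DFG, DGJ, DJL, EGL, EJL

Hence C_0 ≅ Z^8, C_1 ≅ Z^24, C_2 ≅ Z^16.

The boundary map ∂_1: C_1 → C_0 sends each edge [p,q] (with p < q) to q − p. For instance
  ∂BF = F − B.
The resulting 8×24 matrix has rank 7, and its Smith normal form has invariant factors (1,1,1,1,1,1,1).

The boundary map ∂_2: C_2 → C_1 maps a triangle to the signed sum of its edges. For instance
  ∂DGJ = GJ − DJ + DG,
  ∂AGJ = GJ − AJ + AG.
This gives a 24×16 integer matrix of rank 15; reducing to Smith normal form yields diagonal entries (1,1,1,1,1,1,1,1,1,1,1,1,1,1,1).

Reading off H_k = ker ∂_k / im ∂_{k+1}:

  H_0: rank C_0 − rank ∂_1 = 8 − 7 = 1, and the invariant factors of ∂_1 are all 1, so H_0 ≅ Z.
  H_1: rank ker ∂_1 − rank ∂_2 = (24 − 7) − 15 = 2, and the invariant factors of ∂_2 are all 1, so H_1 ≅ Z^2.
  H_2: rank ker ∂_2 − rank ∂_3 = (16 − 15) − 0 = 1, and there is no ∂_3, so H_2 ≅ Z.

As a check, the Euler characteristic is 8 − 24 + 16 = 0, which agrees with 1 − 2 + 1 = 0.

Hence the Betti numbers are b_0 = 1, b_1 = 2, b_2 = 1.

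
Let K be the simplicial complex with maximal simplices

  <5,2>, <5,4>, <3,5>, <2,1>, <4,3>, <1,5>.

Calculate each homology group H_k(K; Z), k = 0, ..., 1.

Fix the vertex order 1 < 2 < 3 < 4 < 5 and write every simplex with vertices in increasing order. Then dim K = 1 and the simplices of K are:

  0-simplices (5): [1], [2], [3], [4], [5]
  1-simplices (6): [1,2], [1,5], [2,5], [3,4], [3,5], [4,5]

Hence C_0 ≅ Z^5, C_1 ≅ Z^6.

The boundary map ∂_1: C_1 → C_0 is given by ∂[p,q] = [q] − [p].
The resulting 5×6 matrix has rank 4, and its Smith normal form has invariant factors (1,1,1,1).

Computing H_k = (kernel of ∂_k) / (image of ∂_{k+1}):

  H_0: rank C_0 − rank ∂_1 = 5 − 4 = 1, and the invariant factors of ∂_1 are all 1, so H_0 = Z.
  H_1: rank ker ∂_1 − rank ∂_2 = (6 − 4) − 0 = 2, and there is no ∂_2, so H_1 = Z^2.

H_0 = Z,  H_1 = Z^2.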